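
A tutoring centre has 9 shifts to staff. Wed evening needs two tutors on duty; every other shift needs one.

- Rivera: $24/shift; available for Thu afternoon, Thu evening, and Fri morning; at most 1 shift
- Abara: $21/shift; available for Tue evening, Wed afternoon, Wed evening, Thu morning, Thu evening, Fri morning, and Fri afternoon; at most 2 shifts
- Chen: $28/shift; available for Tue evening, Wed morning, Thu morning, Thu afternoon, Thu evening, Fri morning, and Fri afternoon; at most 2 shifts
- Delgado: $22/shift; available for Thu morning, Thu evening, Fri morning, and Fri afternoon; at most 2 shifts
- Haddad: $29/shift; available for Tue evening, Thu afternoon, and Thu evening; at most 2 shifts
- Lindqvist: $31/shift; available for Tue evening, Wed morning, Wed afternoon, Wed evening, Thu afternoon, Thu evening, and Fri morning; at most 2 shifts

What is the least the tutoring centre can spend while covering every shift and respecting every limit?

$255

Wed evening can only be covered by Abara and Lindqvist, so that assignment is forced.
Picking the cheapest available tutor for each shift independently would cost $230, but that ignores the shift limits.
An optimal schedule: Tue evening→Haddad, Wed morning→Chen, Wed afternoon→Abara, Wed evening→Abara+Lindqvist, Thu morning→Chen, Thu afternoon→Rivera, Thu evening→Haddad, Fri morning→Delgado, Fri afternoon→Delgado.
Total: 29 + 28 + 21 + 21 + 31 + 28 + 24 + 29 + 22 + 22 = $255.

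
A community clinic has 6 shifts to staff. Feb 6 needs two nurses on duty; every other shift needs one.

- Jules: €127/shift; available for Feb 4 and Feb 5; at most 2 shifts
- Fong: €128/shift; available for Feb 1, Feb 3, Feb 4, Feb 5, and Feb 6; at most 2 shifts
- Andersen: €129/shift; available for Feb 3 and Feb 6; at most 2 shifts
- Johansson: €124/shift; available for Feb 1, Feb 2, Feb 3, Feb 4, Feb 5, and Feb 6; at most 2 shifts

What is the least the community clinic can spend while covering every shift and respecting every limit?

€887

Feb 2 can only be covered by Johansson, so that assignment is forced.
Picking the cheapest available nurse for each shift independently would cost €872, but that ignores the shift limits.
An optimal schedule: Feb 1→Fong, Feb 2→Johansson, Feb 3→Fong, Feb 4→Jules, Feb 5→Jules, Feb 6→Andersen+Johansson.
Total: 128 + 124 + 128 + 127 + 127 + 129 + 124 = €887.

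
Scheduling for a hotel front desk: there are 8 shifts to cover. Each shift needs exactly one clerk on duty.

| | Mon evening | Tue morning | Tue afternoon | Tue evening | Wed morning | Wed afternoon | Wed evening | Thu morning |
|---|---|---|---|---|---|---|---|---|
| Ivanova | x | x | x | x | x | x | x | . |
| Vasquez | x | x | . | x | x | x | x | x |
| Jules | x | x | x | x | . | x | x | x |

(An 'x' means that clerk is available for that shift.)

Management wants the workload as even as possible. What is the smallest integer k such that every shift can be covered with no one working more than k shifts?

With 3 clerks and 8 worker-slots to fill, someone must work at least ⌈8/3⌉ = 3 shifts, so k ≥ 3.
k = 3 works: Mon evening→Ivanova, Tue morning→Vasquez, Tue afternoon→Ivanova, Tue evening→Vasquez, Wed morning→Ivanova, Wed afternoon→Jules, Wed evening→Jules, Thu morning→Vasquez.
Loads: Ivanova 3, Vasquez 3, Jules 2 — all ≤ 3.

3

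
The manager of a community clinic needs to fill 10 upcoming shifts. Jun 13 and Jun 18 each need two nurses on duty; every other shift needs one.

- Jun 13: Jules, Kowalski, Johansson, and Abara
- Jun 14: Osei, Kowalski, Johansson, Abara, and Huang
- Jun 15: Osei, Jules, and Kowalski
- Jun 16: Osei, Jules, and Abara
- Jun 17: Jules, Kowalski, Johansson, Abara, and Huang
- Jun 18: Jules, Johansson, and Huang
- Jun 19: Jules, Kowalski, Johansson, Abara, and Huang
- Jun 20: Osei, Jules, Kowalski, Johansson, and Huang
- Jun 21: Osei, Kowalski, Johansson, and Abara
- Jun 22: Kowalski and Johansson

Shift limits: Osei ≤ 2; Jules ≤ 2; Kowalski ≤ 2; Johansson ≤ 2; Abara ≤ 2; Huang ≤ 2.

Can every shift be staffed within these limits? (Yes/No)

Yes

One valid schedule: Jun 13→Jules+Abara, Jun 14→Johansson, Jun 15→Osei, Jun 16→Osei, Jun 17→Abara, Jun 18→Jules+Johansson, Jun 19→Huang, Jun 20→Huang, Jun 21→Kowalski, Jun 22→Kowalski.
Loads: Osei 2/2, Jules 2/2, Kowalski 2/2, Johansson 2/2, Abara 2/2, Huang 2/2 — all within limits.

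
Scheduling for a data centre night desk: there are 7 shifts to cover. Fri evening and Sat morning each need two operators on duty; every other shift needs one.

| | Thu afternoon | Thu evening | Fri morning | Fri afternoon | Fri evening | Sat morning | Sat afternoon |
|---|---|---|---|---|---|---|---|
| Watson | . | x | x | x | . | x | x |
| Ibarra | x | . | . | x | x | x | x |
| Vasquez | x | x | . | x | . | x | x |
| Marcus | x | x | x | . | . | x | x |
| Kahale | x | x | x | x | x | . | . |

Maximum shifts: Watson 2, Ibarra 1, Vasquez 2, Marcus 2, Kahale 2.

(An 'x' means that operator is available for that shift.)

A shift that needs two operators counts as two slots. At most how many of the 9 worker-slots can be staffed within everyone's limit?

9

Total capacity across all operators is 2+1+2+2+2 = 9, and 9 slots are needed, so at most 9 can be filled.
An assignment achieving 9: Thu afternoon→Vasquez, Thu evening→Watson, Fri morning→Watson, Fri afternoon→Kahale, Fri evening→Ibarra+Kahale, Sat morning→Vasquez+Marcus, Sat afternoon→Marcus.
Loads: Watson 2/2, Ibarra 1/1, Vasquez 2/2, Marcus 2/2, Kahale 2/2.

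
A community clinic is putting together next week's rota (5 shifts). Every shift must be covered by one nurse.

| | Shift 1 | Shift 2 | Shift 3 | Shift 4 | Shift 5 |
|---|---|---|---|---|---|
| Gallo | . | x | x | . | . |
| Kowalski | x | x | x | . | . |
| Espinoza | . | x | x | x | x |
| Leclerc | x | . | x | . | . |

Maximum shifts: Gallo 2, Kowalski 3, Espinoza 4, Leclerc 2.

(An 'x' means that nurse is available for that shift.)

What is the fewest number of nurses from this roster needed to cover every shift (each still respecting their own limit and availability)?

2

5 slots to fill and no one can take more than 4, so at least ⌈5/4⌉ = 2 nurses are needed.
Kowalski and Espinoza alone can cover everything: Shift 1→Kowalski, Shift 2→Kowalski, Shift 3→Kowalski, Shift 4→Espinoza, Shift 5→Espinoza.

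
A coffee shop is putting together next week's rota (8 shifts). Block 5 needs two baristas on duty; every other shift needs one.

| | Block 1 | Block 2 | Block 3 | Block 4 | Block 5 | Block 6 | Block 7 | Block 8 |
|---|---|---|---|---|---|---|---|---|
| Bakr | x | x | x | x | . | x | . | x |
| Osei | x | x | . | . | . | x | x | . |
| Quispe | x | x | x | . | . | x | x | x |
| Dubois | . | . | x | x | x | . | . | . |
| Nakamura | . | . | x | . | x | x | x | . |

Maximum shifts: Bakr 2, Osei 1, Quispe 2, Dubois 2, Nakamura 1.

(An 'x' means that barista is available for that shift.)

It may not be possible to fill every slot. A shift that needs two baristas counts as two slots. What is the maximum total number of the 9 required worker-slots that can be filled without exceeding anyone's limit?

Total capacity across all baristas is 2+1+2+2+1 = 8, and 9 slots are needed, so at most 8 can be filled.
An assignment achieving 8: Block 1→Osei, Block 2→Quispe, Block 3→Dubois, Block 4→Bakr, Block 5→Dubois+Nakamura, Block 7→Quispe, Block 8→Bakr.
Loads: Bakr 2/2, Osei 1/1, Quispe 2/2, Dubois 2/2, Nakamura 1/1.

8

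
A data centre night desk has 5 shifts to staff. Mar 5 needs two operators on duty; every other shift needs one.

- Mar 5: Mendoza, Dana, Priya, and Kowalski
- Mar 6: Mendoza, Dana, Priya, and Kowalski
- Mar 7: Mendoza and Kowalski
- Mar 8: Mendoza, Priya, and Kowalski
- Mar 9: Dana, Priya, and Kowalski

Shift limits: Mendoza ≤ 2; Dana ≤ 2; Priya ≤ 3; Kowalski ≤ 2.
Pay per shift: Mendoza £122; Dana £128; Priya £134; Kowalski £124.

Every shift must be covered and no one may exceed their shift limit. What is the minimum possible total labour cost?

£748

Picking the cheapest available operator for each shift independently would cost £736, but that ignores the shift limits.
An optimal schedule: Mar 5→Kowalski+Dana, Mar 6→Dana, Mar 7→Mendoza, Mar 8→Mendoza, Mar 9→Kowalski.
Total: 124 + 128 + 128 + 122 + 122 + 124 = £748.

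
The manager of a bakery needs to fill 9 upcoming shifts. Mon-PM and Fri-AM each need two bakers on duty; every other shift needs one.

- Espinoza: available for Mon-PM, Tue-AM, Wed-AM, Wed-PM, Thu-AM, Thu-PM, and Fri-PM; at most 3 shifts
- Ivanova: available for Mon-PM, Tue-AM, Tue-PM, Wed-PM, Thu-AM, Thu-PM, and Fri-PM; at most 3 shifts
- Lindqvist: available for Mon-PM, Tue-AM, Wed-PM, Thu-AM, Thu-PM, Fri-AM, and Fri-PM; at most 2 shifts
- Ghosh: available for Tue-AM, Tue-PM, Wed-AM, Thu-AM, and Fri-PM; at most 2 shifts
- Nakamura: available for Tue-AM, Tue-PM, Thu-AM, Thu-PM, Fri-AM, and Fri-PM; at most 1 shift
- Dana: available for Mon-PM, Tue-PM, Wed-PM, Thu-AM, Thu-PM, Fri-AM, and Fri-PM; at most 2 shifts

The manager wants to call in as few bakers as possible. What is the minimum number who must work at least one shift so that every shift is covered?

11 slots to fill and no one can take more than 3, so at least ⌈11/3⌉ = 4 bakers are needed.
Any 4 bakers together have capacity at most 3+3+2+2 = 10 < 11 slots, so 4 can never suffice.
Espinoza, Ivanova, Lindqvist, Ghosh, and Nakamura alone can cover everything: Mon-PM→Espinoza+Ivanova, Tue-AM→Lindqvist, Tue-PM→Ivanova, Wed-AM→Espinoza, Wed-PM→Espinoza, Thu-AM→Ghosh, Thu-PM→Ivanova, Fri-AM→Lindqvist+Nakamura, Fri-PM→Ghosh.

5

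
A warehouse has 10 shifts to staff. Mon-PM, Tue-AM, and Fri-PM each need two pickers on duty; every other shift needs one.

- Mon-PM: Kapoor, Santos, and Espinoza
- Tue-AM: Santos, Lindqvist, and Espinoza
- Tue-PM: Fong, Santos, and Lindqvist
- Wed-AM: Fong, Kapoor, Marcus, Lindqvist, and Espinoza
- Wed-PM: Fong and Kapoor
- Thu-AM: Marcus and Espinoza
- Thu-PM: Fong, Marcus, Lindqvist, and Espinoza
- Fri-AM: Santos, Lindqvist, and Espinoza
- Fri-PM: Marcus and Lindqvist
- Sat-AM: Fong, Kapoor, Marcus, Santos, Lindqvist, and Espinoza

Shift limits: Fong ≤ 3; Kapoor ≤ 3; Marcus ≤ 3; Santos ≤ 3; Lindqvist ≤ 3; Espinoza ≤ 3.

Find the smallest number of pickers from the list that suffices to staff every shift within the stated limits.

13 slots to fill and no one can take more than 3, so at least ⌈13/3⌉ = 5 pickers are needed.
Fong, Kapoor, Marcus, Santos, and Lindqvist alone can cover everything: Mon-PM→Kapoor+Santos, Tue-AM→Santos+Lindqvist, Tue-PM→Fong, Wed-AM→Kapoor, Wed-PM→Fong, Thu-AM→Marcus, Thu-PM→Fong, Fri-AM→Santos, Fri-PM→Marcus+Lindqvist, Sat-AM→Kapoor.

5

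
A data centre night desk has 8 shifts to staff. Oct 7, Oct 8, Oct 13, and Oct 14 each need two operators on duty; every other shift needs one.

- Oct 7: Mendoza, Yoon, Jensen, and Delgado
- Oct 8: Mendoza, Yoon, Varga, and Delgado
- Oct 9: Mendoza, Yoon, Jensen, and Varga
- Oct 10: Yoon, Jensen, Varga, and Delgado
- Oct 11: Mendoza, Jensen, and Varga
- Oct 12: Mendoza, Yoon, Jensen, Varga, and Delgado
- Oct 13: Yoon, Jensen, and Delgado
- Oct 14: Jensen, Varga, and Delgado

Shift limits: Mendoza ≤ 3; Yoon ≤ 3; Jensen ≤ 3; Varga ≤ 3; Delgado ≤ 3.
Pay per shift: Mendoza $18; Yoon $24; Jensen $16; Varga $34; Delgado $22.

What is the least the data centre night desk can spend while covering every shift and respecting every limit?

Picking the cheapest available operator for each shift independently would cost $214, but that ignores the shift limits.
An optimal schedule: Oct 7→Mendoza+Yoon, Oct 8→Mendoza+Yoon, Oct 9→Mendoza, Oct 10→Delgado, Oct 11→Jensen, Oct 12→Yoon, Oct 13→Jensen+Delgado, Oct 14→Jensen+Delgado.
Total: 18 + 24 + 18 + 24 + 18 + 22 + 16 + 24 + 16 + 22 + 16 + 22 = $240.

$240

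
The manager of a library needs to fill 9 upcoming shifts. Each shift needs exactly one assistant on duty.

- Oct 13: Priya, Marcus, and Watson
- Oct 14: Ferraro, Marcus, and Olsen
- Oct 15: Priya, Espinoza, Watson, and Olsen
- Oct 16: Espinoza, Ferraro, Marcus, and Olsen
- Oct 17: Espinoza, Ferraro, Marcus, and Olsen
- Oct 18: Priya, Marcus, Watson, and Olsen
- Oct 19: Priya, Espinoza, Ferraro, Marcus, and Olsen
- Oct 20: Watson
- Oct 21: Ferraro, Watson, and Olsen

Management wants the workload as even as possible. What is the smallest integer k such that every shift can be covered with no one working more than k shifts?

With 6 assistants and 9 worker-slots to fill, someone must work at least ⌈9/6⌉ = 2 shifts, so k ≥ 2.
k = 2 works: Oct 13→Priya, Oct 14→Ferraro, Oct 15→Priya, Oct 16→Espinoza, Oct 17→Espinoza, Oct 18→Marcus, Oct 19→Marcus, Oct 20→Watson, Oct 21→Ferraro.
Loads: Priya 2, Espinoza 2, Ferraro 2, Marcus 2, Watson 1, Olsen 0 — all ≤ 2.

2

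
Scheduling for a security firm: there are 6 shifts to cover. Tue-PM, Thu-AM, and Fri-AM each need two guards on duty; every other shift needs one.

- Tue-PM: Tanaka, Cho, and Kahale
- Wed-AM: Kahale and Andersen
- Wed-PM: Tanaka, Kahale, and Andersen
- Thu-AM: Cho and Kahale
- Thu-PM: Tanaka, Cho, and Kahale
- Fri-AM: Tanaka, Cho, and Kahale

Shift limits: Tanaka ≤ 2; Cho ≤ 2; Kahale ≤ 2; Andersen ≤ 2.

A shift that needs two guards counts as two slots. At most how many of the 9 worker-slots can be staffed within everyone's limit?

8

Total capacity across all guards is 2+2+2+2 = 8, and 9 slots are needed, so at most 8 can be filled.
An assignment achieving 8: Tue-PM→Tanaka+Cho, Wed-AM→Andersen, Wed-PM→Andersen, Thu-AM→Cho+Kahale, Thu-PM→Tanaka, Fri-AM→Kahale.
Loads: Tanaka 2/2, Cho 2/2, Kahale 2/2, Andersen 2/2.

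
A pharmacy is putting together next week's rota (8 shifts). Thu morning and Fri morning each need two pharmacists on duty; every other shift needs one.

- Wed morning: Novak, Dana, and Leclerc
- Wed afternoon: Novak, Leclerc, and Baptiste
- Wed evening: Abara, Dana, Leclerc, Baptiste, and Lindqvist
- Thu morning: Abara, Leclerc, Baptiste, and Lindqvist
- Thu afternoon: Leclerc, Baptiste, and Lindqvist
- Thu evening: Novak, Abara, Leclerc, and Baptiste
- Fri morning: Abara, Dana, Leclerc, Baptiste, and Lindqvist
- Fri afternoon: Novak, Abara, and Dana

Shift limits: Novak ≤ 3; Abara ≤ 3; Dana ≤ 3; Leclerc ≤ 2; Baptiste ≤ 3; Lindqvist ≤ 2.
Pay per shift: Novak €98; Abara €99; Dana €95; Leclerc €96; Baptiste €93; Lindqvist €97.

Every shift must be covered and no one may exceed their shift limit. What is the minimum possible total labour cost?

€950

Picking the cheapest available pharmacist for each shift independently would cost €939, but that ignores the shift limits.
An optimal schedule: Wed morning→Dana, Wed afternoon→Baptiste, Wed evening→Dana, Thu morning→Leclerc+Lindqvist, Thu afternoon→Baptiste, Thu evening→Baptiste, Fri morning→Leclerc+Lindqvist, Fri afternoon→Dana.
Total: 95 + 93 + 95 + 96 + 97 + 93 + 93 + 96 + 97 + 95 = €950.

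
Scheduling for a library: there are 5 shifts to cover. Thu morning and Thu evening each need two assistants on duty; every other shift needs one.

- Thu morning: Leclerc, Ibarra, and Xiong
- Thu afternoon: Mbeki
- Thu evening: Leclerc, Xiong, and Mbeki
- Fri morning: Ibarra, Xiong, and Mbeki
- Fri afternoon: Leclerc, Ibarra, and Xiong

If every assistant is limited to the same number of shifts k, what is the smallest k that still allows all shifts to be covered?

2

With 4 assistants and 7 worker-slots to fill, someone must work at least ⌈7/4⌉ = 2 shifts, so k ≥ 2.
k = 2 works: Thu morning→Leclerc+Ibarra, Thu afternoon→Mbeki, Thu evening→Leclerc+Xiong, Fri morning→Ibarra, Fri afternoon→Xiong.
Loads: Leclerc 2, Ibarra 2, Xiong 2, Mbeki 1 — all ≤ 2.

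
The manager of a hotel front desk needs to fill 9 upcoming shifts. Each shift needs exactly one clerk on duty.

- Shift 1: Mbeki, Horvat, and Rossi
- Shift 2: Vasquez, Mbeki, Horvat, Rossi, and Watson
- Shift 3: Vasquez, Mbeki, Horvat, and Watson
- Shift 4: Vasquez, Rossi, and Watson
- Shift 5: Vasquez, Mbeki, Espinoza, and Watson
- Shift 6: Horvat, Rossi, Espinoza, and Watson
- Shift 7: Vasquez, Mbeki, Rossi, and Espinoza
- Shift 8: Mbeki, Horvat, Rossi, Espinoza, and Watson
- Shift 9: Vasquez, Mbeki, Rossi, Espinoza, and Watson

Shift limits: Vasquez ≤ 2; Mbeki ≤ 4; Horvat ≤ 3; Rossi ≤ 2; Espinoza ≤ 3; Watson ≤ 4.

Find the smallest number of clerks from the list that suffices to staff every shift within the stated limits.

9 slots to fill and no one can take more than 4, so at least ⌈9/4⌉ = 3 clerks are needed.
Vasquez, Mbeki, and Horvat alone can cover everything: Shift 1→Mbeki, Shift 2→Horvat, Shift 3→Horvat, Shift 4→Vasquez, Shift 5→Vasquez, Shift 6→Horvat, Shift 7→Mbeki, Shift 8→Mbeki, Shift 9→Mbeki.

3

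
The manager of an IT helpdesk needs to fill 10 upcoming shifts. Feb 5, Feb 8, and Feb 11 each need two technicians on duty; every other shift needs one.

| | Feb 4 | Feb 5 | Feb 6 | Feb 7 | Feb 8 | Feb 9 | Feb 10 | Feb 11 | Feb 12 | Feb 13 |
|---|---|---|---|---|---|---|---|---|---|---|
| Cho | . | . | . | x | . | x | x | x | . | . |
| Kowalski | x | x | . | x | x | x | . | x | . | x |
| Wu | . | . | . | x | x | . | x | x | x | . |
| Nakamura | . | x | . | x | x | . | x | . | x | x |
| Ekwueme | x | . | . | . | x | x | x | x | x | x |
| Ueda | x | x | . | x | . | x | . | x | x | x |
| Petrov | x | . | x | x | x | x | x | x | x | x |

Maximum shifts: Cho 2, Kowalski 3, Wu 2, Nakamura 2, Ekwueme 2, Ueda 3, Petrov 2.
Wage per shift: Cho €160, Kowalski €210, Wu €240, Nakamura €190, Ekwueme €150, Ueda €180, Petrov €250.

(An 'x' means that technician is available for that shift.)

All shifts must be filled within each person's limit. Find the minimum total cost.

Feb 6 can only be covered by Petrov, so that assignment is forced.
Picking the cheapest available technician for each shift independently would cost €2180, but that ignores the shift limits.
An optimal schedule: Feb 4→Ekwueme, Feb 5→Ueda+Nakamura, Feb 6→Petrov, Feb 7→Kowalski, Feb 8→Nakamura+Kowalski, Feb 9→Ekwueme, Feb 10→Cho, Feb 11→Cho+Kowalski, Feb 12→Ueda, Feb 13→Ueda.
Total: 150 + 180 + 190 + 250 + 210 + 190 + 210 + 150 + 160 + 160 + 210 + 180 + 180 = €2420.

€2420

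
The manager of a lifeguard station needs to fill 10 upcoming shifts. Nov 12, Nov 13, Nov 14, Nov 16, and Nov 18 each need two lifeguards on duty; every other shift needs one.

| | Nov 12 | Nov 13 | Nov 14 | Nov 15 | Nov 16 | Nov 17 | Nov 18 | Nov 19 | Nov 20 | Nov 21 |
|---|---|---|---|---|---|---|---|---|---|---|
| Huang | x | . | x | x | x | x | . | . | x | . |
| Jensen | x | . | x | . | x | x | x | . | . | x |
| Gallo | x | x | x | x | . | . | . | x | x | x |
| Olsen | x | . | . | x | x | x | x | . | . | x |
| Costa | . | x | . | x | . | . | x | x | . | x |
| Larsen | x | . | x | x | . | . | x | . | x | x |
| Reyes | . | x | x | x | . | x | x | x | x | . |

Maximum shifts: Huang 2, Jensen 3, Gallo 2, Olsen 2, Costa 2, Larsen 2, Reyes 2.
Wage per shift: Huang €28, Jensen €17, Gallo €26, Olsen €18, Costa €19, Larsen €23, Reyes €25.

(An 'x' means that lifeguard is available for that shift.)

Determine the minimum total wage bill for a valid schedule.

€329

Picking the cheapest available lifeguard for each shift independently would cost €283, but that ignores the shift limits.
An optimal schedule: Nov 12→Jensen+Olsen, Nov 13→Gallo+Costa, Nov 14→Larsen+Reyes, Nov 15→Olsen, Nov 16→Huang+Jensen, Nov 17→Huang, Nov 18→Costa+Reyes, Nov 19→Gallo, Nov 20→Larsen, Nov 21→Jensen.
Total: 17 + 18 + 26 + 19 + 23 + 25 + 18 + 28 + 17 + 28 + 19 + 25 + 26 + 23 + 17 = €329.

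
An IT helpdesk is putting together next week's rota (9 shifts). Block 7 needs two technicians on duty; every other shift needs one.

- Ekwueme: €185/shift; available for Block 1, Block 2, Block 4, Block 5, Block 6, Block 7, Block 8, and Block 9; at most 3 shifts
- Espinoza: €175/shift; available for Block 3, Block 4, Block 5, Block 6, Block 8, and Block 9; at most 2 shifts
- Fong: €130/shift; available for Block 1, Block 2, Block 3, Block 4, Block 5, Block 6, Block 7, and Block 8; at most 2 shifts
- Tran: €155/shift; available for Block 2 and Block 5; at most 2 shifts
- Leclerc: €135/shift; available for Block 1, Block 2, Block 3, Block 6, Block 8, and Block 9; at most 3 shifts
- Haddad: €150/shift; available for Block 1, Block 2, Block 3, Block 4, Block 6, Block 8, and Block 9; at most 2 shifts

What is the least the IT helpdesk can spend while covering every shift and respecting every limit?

Block 7 can only be covered by Ekwueme and Fong, so that assignment is forced.
Picking the cheapest available technician for each shift independently would cost €1360, but that ignores the shift limits.
An optimal schedule: Block 1→Fong, Block 2→Tran, Block 3→Leclerc, Block 4→Haddad, Block 5→Tran, Block 6→Leclerc, Block 7→Fong+Ekwueme, Block 8→Haddad, Block 9→Leclerc.
Total: 130 + 155 + 135 + 150 + 155 + 135 + 130 + 185 + 150 + 135 = €1460.

€1460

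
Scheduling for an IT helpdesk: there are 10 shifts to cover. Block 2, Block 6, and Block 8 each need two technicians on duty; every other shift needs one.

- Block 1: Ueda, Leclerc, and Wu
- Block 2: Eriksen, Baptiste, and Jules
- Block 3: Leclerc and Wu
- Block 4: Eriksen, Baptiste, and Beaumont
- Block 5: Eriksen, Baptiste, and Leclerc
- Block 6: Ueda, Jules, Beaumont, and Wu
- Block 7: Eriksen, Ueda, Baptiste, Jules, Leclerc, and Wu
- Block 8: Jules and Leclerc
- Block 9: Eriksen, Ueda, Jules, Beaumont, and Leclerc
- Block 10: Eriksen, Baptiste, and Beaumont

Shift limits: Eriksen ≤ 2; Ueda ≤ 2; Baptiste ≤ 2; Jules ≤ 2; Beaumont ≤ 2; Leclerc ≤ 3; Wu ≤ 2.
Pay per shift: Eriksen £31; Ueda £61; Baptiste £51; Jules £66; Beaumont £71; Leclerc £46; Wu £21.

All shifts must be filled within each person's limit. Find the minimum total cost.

Block 8 can only be covered by Jules and Leclerc, so that assignment is forced.
Picking the cheapest available technician for each shift independently would cost £463, but that ignores the shift limits.
An optimal schedule: Block 1→Wu, Block 2→Eriksen+Baptiste, Block 3→Wu, Block 4→Eriksen, Block 5→Leclerc, Block 6→Ueda+Jules, Block 7→Ueda, Block 8→Leclerc+Jules, Block 9→Leclerc, Block 10→Baptiste.
Total: 21 + 31 + 51 + 21 + 31 + 46 + 61 + 66 + 61 + 46 + 66 + 46 + 51 = £598.

£598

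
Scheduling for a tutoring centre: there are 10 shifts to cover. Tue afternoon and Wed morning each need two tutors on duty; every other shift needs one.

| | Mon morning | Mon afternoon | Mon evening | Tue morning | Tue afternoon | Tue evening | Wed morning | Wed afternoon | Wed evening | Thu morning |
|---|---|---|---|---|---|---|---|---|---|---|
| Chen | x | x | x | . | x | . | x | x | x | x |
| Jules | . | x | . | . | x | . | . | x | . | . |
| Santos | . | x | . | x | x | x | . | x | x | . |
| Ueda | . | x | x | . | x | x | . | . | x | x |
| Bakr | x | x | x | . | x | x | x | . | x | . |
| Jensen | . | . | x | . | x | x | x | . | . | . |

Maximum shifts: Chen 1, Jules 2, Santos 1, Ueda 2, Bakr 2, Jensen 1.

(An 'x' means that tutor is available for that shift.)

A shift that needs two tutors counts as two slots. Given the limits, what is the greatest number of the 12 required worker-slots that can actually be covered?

Total capacity across all tutors is 1+2+1+2+2+1 = 9, and 12 slots are needed, so at most 9 can be filled.
An assignment achieving 9: Mon morning→Chen, Mon afternoon→Jules, Mon evening→Ueda, Tue morning→Santos, Tue evening→Bakr, Wed morning→Bakr+Jensen, Wed afternoon→Jules, Thu morning→Ueda.
Loads: Chen 1/1, Jules 2/2, Santos 1/1, Ueda 2/2, Bakr 2/2, Jensen 1/1.

9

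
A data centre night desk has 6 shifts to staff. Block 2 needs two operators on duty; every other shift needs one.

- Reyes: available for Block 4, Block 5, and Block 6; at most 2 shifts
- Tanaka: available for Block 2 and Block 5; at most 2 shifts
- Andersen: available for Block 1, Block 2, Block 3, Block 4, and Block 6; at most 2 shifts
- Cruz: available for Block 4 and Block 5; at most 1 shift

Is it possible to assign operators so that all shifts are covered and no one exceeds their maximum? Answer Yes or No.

No

Total capacity is 7 and 7 slots are needed, so capacity alone doesn't rule it out.
Shifts {Block 1, Block 2, Block 3} need 4 worker-slots in total, but the operators available for any of those shifts (Tanaka and Andersen) can supply at most 3 among them. So no valid schedule exists.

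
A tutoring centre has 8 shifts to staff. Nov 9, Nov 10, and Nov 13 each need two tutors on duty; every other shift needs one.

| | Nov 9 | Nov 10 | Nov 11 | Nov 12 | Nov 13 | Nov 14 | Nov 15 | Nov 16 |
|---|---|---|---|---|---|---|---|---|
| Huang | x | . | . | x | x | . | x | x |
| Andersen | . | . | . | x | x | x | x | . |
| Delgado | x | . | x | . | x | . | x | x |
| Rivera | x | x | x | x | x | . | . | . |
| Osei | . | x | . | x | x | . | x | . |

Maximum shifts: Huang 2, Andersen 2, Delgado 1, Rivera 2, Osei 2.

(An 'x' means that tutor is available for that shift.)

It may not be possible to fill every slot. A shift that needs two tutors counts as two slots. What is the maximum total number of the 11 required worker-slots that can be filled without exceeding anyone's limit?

9

Total capacity across all tutors is 2+2+1+2+2 = 9, and 11 slots are needed, so at most 9 can be filled.
An assignment achieving 9: Nov 9→Huang+Rivera, Nov 10→Rivera+Osei, Nov 11→Delgado, Nov 12→Andersen, Nov 14→Andersen, Nov 15→Osei, Nov 16→Huang.
Loads: Huang 2/2, Andersen 2/2, Delgado 1/1, Rivera 2/2, Osei 2/2.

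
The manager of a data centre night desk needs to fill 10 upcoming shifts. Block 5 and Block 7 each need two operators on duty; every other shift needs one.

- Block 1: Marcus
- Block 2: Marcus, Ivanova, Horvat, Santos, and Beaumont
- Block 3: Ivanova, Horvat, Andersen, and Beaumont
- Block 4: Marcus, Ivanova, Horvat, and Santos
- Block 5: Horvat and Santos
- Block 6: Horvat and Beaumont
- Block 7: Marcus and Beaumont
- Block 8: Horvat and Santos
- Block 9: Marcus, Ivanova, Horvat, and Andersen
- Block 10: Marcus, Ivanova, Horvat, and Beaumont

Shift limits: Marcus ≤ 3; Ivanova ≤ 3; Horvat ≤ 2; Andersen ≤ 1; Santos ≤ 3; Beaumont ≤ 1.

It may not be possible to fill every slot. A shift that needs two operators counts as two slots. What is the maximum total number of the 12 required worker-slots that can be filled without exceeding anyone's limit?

Total capacity across all operators is 3+3+2+1+3+1 = 13, and 12 slots are needed, so at most 12 can be filled.
An assignment achieving 12: Block 1→Marcus, Block 2→Santos, Block 3→Ivanova, Block 4→Marcus, Block 5→Horvat+Santos, Block 6→Horvat, Block 7→Marcus+Beaumont, Block 8→Santos, Block 9→Ivanova, Block 10→Ivanova.
Loads: Marcus 3/3, Ivanova 3/3, Horvat 2/2, Andersen 0/1, Santos 3/3, Beaumont 1/1.

12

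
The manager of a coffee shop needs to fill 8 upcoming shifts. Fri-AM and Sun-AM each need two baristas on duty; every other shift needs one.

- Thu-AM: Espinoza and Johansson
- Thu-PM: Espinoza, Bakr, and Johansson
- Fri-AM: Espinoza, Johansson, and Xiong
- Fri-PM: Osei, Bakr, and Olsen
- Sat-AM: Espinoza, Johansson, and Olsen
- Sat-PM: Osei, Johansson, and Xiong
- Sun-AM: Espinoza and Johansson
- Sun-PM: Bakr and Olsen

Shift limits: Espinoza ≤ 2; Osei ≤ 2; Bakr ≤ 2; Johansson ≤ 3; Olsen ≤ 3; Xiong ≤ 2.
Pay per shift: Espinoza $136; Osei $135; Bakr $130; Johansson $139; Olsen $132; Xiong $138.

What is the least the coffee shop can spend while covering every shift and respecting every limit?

Sun-AM can only be covered by Espinoza and Johansson, so that assignment is forced.
Picking the cheapest available barista for each shift independently would cost $1342, but that ignores the shift limits.
An optimal schedule: Thu-AM→Espinoza, Thu-PM→Bakr, Fri-AM→Xiong+Johansson, Fri-PM→Olsen, Sat-AM→Olsen, Sat-PM→Osei, Sun-AM→Espinoza+Johansson, Sun-PM→Bakr.
Total: 136 + 130 + 138 + 139 + 132 + 132 + 135 + 136 + 139 + 130 = $1347.

$1347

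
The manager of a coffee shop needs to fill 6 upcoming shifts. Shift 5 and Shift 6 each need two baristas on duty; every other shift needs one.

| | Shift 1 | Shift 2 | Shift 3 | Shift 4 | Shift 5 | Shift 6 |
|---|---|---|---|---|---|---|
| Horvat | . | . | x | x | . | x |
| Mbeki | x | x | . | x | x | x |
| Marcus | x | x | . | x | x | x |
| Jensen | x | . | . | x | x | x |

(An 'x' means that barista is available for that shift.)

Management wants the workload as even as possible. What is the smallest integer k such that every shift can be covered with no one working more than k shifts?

2

With 4 baristas and 8 worker-slots to fill, someone must work at least ⌈8/4⌉ = 2 shifts, so k ≥ 2.
k = 2 works: Shift 1→Mbeki, Shift 2→Mbeki, Shift 3→Horvat, Shift 4→Horvat, Shift 5→Marcus+Jensen, Shift 6→Marcus+Jensen.
Loads: Horvat 2, Mbeki 2, Marcus 2, Jensen 2 — all ≤ 2.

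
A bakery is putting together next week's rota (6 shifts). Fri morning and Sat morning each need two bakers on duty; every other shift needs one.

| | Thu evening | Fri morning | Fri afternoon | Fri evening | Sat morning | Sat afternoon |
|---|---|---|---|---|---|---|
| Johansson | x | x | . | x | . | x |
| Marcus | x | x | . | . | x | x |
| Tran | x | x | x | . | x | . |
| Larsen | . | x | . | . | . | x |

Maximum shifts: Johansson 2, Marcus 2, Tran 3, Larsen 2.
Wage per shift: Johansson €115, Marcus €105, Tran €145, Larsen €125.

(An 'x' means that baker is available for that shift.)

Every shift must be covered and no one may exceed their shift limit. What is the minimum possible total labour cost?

Fri afternoon can only be covered by Tran, so that assignment is forced.
Fri evening can only be covered by Johansson, so that assignment is forced.
Sat morning can only be covered by Marcus and Tran, so that assignment is forced.
Picking the cheapest available baker for each shift independently would cost €940, but that ignores the shift limits.
An optimal schedule: Thu evening→Marcus, Fri morning→Johansson+Larsen, Fri afternoon→Tran, Fri evening→Johansson, Sat morning→Marcus+Tran, Sat afternoon→Larsen.
Total: 105 + 115 + 125 + 145 + 115 + 105 + 145 + 125 = €980.

€980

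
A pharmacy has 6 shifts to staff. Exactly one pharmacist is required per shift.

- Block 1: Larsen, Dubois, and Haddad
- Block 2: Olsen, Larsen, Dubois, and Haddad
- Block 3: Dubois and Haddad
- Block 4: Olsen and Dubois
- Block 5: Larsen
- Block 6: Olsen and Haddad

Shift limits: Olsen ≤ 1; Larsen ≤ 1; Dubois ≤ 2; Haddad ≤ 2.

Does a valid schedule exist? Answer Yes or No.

Yes

Block 5 can only be covered by Larsen, so that assignment is forced.
One valid schedule: Block 1→Dubois, Block 2→Haddad, Block 3→Dubois, Block 4→Olsen, Block 5→Larsen, Block 6→Haddad.
Loads: Olsen 1/1, Larsen 1/1, Dubois 2/2, Haddad 2/2 — all within limits.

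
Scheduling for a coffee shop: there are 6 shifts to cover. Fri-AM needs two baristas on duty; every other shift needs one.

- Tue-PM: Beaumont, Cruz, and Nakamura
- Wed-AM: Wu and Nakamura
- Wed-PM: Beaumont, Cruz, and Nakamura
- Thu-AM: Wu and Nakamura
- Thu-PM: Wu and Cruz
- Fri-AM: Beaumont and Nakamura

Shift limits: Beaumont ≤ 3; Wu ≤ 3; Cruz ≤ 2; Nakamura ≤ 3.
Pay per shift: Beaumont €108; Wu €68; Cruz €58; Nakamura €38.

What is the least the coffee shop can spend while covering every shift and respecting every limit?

€406

Fri-AM can only be covered by Beaumont and Nakamura, so that assignment is forced.
Picking the cheapest available barista for each shift independently would cost €356, but that ignores the shift limits.
An optimal schedule: Tue-PM→Cruz, Wed-AM→Nakamura, Wed-PM→Cruz, Thu-AM→Nakamura, Thu-PM→Wu, Fri-AM→Nakamura+Beaumont.
Total: 58 + 38 + 58 + 38 + 68 + 38 + 108 = €406.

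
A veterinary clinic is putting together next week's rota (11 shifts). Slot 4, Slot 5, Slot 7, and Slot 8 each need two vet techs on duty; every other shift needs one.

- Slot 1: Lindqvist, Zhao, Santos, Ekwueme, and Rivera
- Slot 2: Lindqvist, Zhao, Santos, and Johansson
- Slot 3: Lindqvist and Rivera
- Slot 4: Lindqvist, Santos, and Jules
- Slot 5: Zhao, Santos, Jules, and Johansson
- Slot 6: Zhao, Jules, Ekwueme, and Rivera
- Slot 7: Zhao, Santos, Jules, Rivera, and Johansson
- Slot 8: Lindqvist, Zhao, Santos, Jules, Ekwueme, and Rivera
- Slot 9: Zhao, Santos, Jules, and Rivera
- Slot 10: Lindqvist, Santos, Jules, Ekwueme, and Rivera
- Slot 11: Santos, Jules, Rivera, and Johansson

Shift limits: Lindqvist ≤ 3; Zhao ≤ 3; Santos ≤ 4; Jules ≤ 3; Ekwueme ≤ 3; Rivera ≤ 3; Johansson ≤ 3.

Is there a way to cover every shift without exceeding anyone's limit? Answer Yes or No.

Yes

One valid schedule: Slot 1→Zhao, Slot 2→Lindqvist, Slot 3→Lindqvist, Slot 4→Lindqvist+Santos, Slot 5→Santos+Jules, Slot 6→Zhao, Slot 7→Jules+Rivera, Slot 8→Jules+Ekwueme, Slot 9→Zhao, Slot 10→Santos, Slot 11→Santos.
Loads: Lindqvist 3/3, Zhao 3/3, Santos 4/4, Jules 3/3, Ekwueme 1/3, Rivera 1/3, Johansson 0/3 — all within limits.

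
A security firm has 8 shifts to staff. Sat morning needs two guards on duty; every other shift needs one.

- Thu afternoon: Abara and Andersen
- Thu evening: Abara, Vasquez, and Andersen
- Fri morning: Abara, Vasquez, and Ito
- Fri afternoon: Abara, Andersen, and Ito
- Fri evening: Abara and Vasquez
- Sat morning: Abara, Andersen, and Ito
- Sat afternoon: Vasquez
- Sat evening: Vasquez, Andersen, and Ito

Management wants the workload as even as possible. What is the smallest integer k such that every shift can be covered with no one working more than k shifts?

With 4 guards and 9 worker-slots to fill, someone must work at least ⌈9/4⌉ = 3 shifts, so k ≥ 3.
k = 3 works: Thu afternoon→Abara, Thu evening→Abara, Fri morning→Vasquez, Fri afternoon→Andersen, Fri evening→Abara, Sat morning→Andersen+Ito, Sat afternoon→Vasquez, Sat evening→Vasquez.
Loads: Abara 3, Vasquez 3, Andersen 2, Ito 1 — all ≤ 3.

3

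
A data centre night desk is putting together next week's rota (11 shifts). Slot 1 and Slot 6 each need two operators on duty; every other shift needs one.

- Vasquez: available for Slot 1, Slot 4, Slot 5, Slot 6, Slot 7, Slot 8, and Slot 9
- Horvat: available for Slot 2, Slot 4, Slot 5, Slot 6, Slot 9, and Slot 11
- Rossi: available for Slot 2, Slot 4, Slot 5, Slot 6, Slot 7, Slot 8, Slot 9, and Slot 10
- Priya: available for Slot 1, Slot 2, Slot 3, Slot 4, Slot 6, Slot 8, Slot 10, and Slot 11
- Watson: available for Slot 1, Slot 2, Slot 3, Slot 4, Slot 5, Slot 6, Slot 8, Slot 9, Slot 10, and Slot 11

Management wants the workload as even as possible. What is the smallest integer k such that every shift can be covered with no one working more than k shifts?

With 5 operators and 13 worker-slots to fill, someone must work at least ⌈13/5⌉ = 3 shifts, so k ≥ 3.
k = 3 works: Slot 1→Vasquez+Priya, Slot 2→Horvat, Slot 3→Priya, Slot 4→Rossi, Slot 5→Vasquez, Slot 6→Priya+Watson, Slot 7→Vasquez, Slot 8→Rossi, Slot 9→Horvat, Slot 10→Rossi, Slot 11→Horvat.
Loads: Vasquez 3, Horvat 3, Rossi 3, Priya 3, Watson 1 — all ≤ 3.

3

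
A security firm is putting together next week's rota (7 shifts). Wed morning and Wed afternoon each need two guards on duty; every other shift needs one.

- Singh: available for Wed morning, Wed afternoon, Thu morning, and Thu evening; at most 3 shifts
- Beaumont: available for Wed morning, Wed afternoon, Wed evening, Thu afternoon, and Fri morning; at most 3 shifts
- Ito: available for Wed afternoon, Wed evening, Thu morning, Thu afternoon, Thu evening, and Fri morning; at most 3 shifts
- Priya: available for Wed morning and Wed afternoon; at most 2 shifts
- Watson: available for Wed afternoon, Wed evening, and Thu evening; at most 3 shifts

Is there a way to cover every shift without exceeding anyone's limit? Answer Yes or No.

Yes

One valid schedule: Wed morning→Singh+Beaumont, Wed afternoon→Ito+Priya, Wed evening→Ito, Thu morning→Singh, Thu afternoon→Beaumont, Thu evening→Singh, Fri morning→Beaumont.
Loads: Singh 3/3, Beaumont 3/3, Ito 2/3, Priya 1/2, Watson 0/3 — all within limits.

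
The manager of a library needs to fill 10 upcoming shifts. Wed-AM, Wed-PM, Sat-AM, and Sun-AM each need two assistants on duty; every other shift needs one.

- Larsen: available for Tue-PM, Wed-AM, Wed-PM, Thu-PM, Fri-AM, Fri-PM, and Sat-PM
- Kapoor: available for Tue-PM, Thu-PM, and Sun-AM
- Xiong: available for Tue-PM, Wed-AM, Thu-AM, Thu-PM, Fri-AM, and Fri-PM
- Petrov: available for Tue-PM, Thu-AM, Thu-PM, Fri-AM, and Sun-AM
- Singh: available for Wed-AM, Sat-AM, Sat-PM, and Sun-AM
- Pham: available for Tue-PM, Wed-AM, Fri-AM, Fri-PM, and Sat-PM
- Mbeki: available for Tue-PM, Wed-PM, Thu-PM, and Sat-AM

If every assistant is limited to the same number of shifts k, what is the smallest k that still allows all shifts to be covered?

With 7 assistants and 14 worker-slots to fill, someone must work at least ⌈14/7⌉ = 2 shifts, so k ≥ 2.
k = 2 works: Tue-PM→Pham, Wed-AM→Xiong+Pham, Wed-PM→Larsen+Mbeki, Thu-AM→Xiong, Thu-PM→Kapoor, Fri-AM→Petrov, Fri-PM→Larsen, Sat-AM→Singh+Mbeki, Sat-PM→Singh, Sun-AM→Kapoor+Petrov.
Loads: Larsen 2, Kapoor 2, Xiong 2, Petrov 2, Singh 2, Pham 2, Mbeki 2 — all ≤ 2.

2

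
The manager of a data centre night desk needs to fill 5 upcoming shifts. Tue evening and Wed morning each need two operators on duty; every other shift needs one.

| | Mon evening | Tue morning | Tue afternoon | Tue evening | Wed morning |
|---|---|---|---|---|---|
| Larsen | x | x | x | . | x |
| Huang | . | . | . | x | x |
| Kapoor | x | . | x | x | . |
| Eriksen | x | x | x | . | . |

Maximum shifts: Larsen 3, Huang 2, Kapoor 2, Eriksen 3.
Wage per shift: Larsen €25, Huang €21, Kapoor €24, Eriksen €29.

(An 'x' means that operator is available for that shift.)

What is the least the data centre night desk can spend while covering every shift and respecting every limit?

Tue evening can only be covered by Huang and Kapoor, so that assignment is forced.
Wed morning can only be covered by Larsen and Huang, so that assignment is forced.
Picking the cheapest available operator for each shift independently would cost €164, but that ignores the shift limits.
An optimal schedule: Mon evening→Larsen, Tue morning→Larsen, Tue afternoon→Kapoor, Tue evening→Huang+Kapoor, Wed morning→Larsen+Huang.
Total: 25 + 25 + 24 + 21 + 24 + 25 + 21 = €165.

€165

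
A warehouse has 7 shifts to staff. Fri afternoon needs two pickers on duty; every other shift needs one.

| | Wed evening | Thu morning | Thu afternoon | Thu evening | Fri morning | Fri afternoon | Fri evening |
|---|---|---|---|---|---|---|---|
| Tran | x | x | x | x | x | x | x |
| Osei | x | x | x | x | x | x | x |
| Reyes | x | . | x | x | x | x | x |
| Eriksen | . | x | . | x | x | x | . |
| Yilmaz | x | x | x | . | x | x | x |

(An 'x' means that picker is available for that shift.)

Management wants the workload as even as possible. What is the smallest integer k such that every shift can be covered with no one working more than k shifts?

With 5 pickers and 8 worker-slots to fill, someone must work at least ⌈8/5⌉ = 2 shifts, so k ≥ 2.
k = 2 works: Wed evening→Tran, Thu morning→Tran, Thu afternoon→Osei, Thu evening→Osei, Fri morning→Reyes, Fri afternoon→Eriksen+Yilmaz, Fri evening→Reyes.
Loads: Tran 2, Osei 2, Reyes 2, Eriksen 1, Yilmaz 1 — all ≤ 2.

2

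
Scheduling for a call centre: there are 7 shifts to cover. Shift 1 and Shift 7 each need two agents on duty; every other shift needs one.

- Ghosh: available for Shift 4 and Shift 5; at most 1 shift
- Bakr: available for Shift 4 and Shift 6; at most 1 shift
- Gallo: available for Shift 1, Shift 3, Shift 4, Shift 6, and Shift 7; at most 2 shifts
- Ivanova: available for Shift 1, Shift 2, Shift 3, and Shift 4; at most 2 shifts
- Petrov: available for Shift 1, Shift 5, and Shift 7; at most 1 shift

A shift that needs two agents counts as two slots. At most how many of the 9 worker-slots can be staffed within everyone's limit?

7

Total capacity across all agents is 1+1+2+2+1 = 7, and 9 slots are needed, so at most 7 can be filled.
An assignment achieving 7: Shift 1→Ivanova, Shift 2→Ivanova, Shift 3→Gallo, Shift 5→Ghosh, Shift 6→Bakr, Shift 7→Gallo+Petrov.
Loads: Ghosh 1/1, Bakr 1/1, Gallo 2/2, Ivanova 2/2, Petrov 1/1.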